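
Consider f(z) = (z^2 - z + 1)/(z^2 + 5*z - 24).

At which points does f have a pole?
The singularities of f are the zeros of the denominator. Factoring,
  z^2 + 5*z - 24 = (z + 8)*(z - 3)
so the candidates are z = -8, z = 3.

Check the numerator P(z) = z^2 - z + 1 at each one:
  P(-8) = 73 ≠ 0, so z = -8 is a (simple) pole.
  P(3) = 7 ≠ 0, so z = 3 is a (simple) pole.

Poles of f: {-8, 3}

Final answer: {-8, 3}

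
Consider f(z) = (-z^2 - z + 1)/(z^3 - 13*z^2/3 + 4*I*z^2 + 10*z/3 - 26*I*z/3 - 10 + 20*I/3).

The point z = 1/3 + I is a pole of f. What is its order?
Factor the denominator:
  z^3 - 13*z^2/3 + 4*I*z^2 + 10*z/3 - 26*I*z/3 - 10 + 20*I/3 = (z - 1/3 - I)*(z - 3 + 2*I)*(z - 1 + 3*I)

The numerator P(z) = -z^2 - z + 1 has P(1/3 + I) = 14/9 - 5*I/3 ≠ 0, so no factor of (z - 1/3 - I) cancels.
Near z = 1/3 + I we can therefore write f(z) = g(z)/(z - 1/3 - I) with g analytic at 1/3 + I and g(1/3 + I) ≠ 0 (g is the numerator divided by the remaining denominator factors).

Hence z = 1/3 + I is a pole of order 1.

Final answer: 1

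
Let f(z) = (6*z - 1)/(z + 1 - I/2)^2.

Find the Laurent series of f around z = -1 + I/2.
Put w = z - (-1 + I/2), i.e. z = w - 1 + I/2. The denominator is w^2, so it suffices to rewrite the numerator in powers of w.

P(z) = 6*z - 1
P(w - 1 + I/2) = -7 + 3*I + 6*w

Dividing each term by w^2:
  f = (-7 + 3*I)/w^2 + 6/w

Substituting back w = z + 1 - I/2:
  f(z) = (-7 + 3*I)/(z + 1 - I/2)^2 + 6/(z + 1 - I/2)

The series is finite because the numerator is a polynomial; the negative powers form the principal part, and the coefficient of 1/(z + 1 - I/2) gives Res(f, -1 + I/2) = 6.

Final answer: (-7 + 3*I)/(z + 1 - I/2)^2 + 6/(z + 1 - I/2)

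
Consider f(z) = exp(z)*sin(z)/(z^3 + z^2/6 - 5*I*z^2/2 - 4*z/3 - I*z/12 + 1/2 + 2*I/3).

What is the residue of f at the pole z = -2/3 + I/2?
Write f(z) = P(z)/Q(z) with P(z) = exp(z)*sin(z) and Q(z) = z^3 + z^2/6 - 5*I*z^2/2 - 4*z/3 - I*z/12 + 1/2 + 2*I/3.
The denominator factors as Q(z) = (z - 1/2)*(z + 2/3 - I/2)*(z - 2*I), so z = -2/3 + I/2 is a simple zero of Q and P is analytic there; z = -2/3 + I/2 is therefore a simple pole and
  Res(f, z₀) = P(z₀)/Q'(z₀).

Q'(z) = 3*z^2 + z/3 - 5*I*z - 4/3 - I/12, so Q'(-2/3 + I/2) = 55/36 + 17*I/12.
P(-2/3 + I/2) = -exp(-2/3 + I/2)*sin(2/3 - I/2).

Res(f, -2/3 + I/2) = (-exp(-2/3 + I/2)*sin(2/3 - I/2))/(55/36 + 17*I/12) = (-990/2813 + 918*I/2813)*exp(-2/3 + I/2)*sin(2/3 - I/2)

Final answer: (-990/2813 + 918*I/2813)*exp(-2/3 + I/2)*sin(2/3 - I/2)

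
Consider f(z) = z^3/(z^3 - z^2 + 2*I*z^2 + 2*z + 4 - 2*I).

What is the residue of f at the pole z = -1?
Write f(z) = P(z)/Q(z) with P(z) = z^3 and Q(z) = z^3 - z^2 + 2*I*z^2 + 2*z + 4 - 2*I.
The denominator factors as Q(z) = (z - 1 - I)*(z - 1 + 3*I)*(z + 1), so z = -1 is a simple zero of Q and P is analytic there; z = -1 is therefore a simple pole and
  Res(f, z₀) = P(z₀)/Q'(z₀).

Q'(z) = 3*z^2 - 2*z + 4*I*z + 2, so Q'(-1) = 7 - 4*I.
P(-1) = -1.

Res(f, -1) = (-1)/(7 - 4*I) = -7/65 - 4*I/65

Final answer: -7/65 - 4*I/65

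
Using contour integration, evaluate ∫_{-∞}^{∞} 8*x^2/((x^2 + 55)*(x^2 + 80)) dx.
Let f(z) = 8*z^2/((z^2 + 55)*(z^2 + 80)). The denominator has no real zeros and deg Q - deg P = 2 ≥ 2, so the integral of f over the upper semicircle |z| = R tends to 0 as R → ∞. Closing the contour in the upper half-plane,
  ∫_{-∞}^{∞} f(x) dx = 2πi · Σ Res(f, z_k)  over the poles with Im z_k > 0.

Zeros of the denominator: z^2 + 80 = 0 gives z = ±4*sqrt(5)*I; z^2 + 55 = 0 gives z = ±sqrt(55)*I.
Upper half-plane: z = 4*sqrt(5)*I, z = sqrt(55)*I (simple).

Each pole is a simple zero of Q(z) = z^4 + 135*z^2 + 4400, so Res(f, z₀) = P(z₀)/Q'(z₀) with P(z) = 8*z^2, Q'(z) = 4*z^3 + 270*z:
  Res(f, 4*sqrt(5)*I) = (-640)/(-200*sqrt(5)*I) = -16*sqrt(5)*I/25
  Res(f, sqrt(55)*I) = (-440)/(50*sqrt(55)*I) = 4*sqrt(55)*I/25

Sum of residues: 4*I*(-4*sqrt(5) + sqrt(55))/25
∫_{-∞}^{∞} f(x) dx = 2πi · (4*I*(-4*sqrt(5) + sqrt(55))/25) = 8*pi*(-sqrt(55) + 4*sqrt(5))/25

Final answer: 8*pi*(-sqrt(55) + 4*sqrt(5))/25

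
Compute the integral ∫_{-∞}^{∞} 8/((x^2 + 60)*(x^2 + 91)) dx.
Let f(z) = 8/((z^2 + 60)*(z^2 + 91)). The denominator has no real zeros and deg Q - deg P = 4 ≥ 2, so the integral of f over the upper semicircle |z| = R tends to 0 as R → ∞. Closing the contour in the upper half-plane,
  ∫_{-∞}^{∞} f(x) dx = 2πi · Σ Res(f, z_k)  over the poles with Im z_k > 0.

Zeros of the denominator: z^2 + 91 = 0 gives z = ±sqrt(91)*I; z^2 + 60 = 0 gives z = ±2*sqrt(15)*I.
Upper half-plane: z = 2*sqrt(15)*I, z = sqrt(91)*I (simple).

Each pole is a simple zero of Q(z) = z^4 + 151*z^2 + 5460, so Res(f, z₀) = P(z₀)/Q'(z₀) with P(z) = 8, Q'(z) = 4*z^3 + 302*z:
  Res(f, 2*sqrt(15)*I) = (8)/(124*sqrt(15)*I) = -2*sqrt(15)*I/465
  Res(f, sqrt(91)*I) = (8)/(-62*sqrt(91)*I) = 4*sqrt(91)*I/2821

Sum of residues: 2*I*(-91*sqrt(15) + 30*sqrt(91))/42315
∫_{-∞}^{∞} f(x) dx = 2πi · (2*I*(-91*sqrt(15) + 30*sqrt(91))/42315) = 4*pi*(-30*sqrt(91) + 91*sqrt(15))/42315

Final answer: 4*pi*(-30*sqrt(91) + 91*sqrt(15))/42315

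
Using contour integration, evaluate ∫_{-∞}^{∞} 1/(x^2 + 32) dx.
Let f(z) = 1/(z^2 + 32). The denominator has no real zeros and deg Q - deg P = 2 ≥ 2, so the integral of f over the upper semicircle |z| = R tends to 0 as R → ∞. Closing the contour in the upper half-plane,
  ∫_{-∞}^{∞} f(x) dx = 2πi · Σ Res(f, z_k)  over the poles with Im z_k > 0.

Zeros of the denominator: z^2 + 32 = 0 gives z = ±4*sqrt(2)*I.
Upper half-plane: z = 4*sqrt(2)*I (simple).

Each pole is a simple zero of Q(z) = z^2 + 32, so Res(f, z₀) = P(z₀)/Q'(z₀) with P(z) = 1, Q'(z) = 2*z:
  Res(f, 4*sqrt(2)*I) = (1)/(8*sqrt(2)*I) = -sqrt(2)*I/16

∫_{-∞}^{∞} f(x) dx = 2πi · (-sqrt(2)*I/16) = sqrt(2)*pi/8

Final answer: sqrt(2)*pi/8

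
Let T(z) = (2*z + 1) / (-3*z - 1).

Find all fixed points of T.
{-1/2 - sqrt(3)*I/6, -1/2 + sqrt(3)*I/6}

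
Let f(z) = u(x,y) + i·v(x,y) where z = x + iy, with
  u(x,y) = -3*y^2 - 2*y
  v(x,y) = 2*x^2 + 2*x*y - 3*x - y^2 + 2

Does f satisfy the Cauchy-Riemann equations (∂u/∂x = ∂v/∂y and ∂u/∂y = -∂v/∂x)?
∂u/∂x = 0
∂v/∂y = 2*x - 2*y
∂u/∂y = -6*y - 2
∂v/∂x = 4*x + 2*y - 3
∂u/∂x ≠ ∂v/∂y and ∂u/∂y ≠ -∂v/∂x; the Cauchy-Riemann equations are not satisfied, so f is not analytic.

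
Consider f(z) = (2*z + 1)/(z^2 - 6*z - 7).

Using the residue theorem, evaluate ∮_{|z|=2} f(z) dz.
By the residue theorem, ∮_C f(z) dz = 2πi · (sum of the residues of f at the poles inside |z| = 2).

The denominator factors as (z + 1)*(z - 7), so the singularities of f are simple poles at z = -1, z = 7.
  |-1|² = 1 < 4 = 2², so this pole is inside the contour.
  |7|² = 49 > 4 = 2², so this pole is outside the contour.

With P(z) = 2*z + 1 and Q(z) = z^2 - 6*z - 7, each pole is simple, so Res(f, z₀) = P(z₀)/Q'(z₀) with Q'(z) = 2*z - 6.
  Res(f, -1) = P(-1)/Q'(-1) = (-1)/(-8) = 1/8

∮_C f(z) dz = 2πi · (1/8) = I*pi/4

Final answer: I*pi/4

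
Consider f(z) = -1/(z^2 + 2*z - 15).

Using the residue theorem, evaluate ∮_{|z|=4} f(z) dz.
-I*pi/4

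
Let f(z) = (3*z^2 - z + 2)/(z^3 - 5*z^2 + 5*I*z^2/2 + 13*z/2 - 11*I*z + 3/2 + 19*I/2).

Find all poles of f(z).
The singularities of f are the zeros of the denominator. Factoring,
  z^3 - 5*z^2 + 5*I*z^2/2 + 13*z/2 - 11*I*z + 3/2 + 19*I/2 = (z - 3 - I/2)*(z - 1 + 2*I)*(z - 1 + I)
so the candidates are z = 3 + I/2, z = 1 - 2*I, z = 1 - I.

Check the numerator P(z) = 3*z^2 - z + 2 at each one:
  P(3 + I/2) = 101/4 + 17*I/2 ≠ 0, so z = 3 + I/2 is a (simple) pole.
  P(1 - 2*I) = -8 - 10*I ≠ 0, so z = 1 - 2*I is a (simple) pole.
  P(1 - I) = 1 - 5*I ≠ 0, so z = 1 - I is a (simple) pole.

Poles of f: {1 - 2*I, 1 - I, 3 + I/2}

Final answer: {1 - 2*I, 1 - I, 3 + I/2}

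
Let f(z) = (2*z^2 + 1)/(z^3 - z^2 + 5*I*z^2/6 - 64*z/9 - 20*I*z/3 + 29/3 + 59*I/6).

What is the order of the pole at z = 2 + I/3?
Factor the denominator:
  z^3 - z^2 + 5*I*z^2/6 - 64*z/9 - 20*I*z/3 + 29/3 + 59*I/6 = (z - 2 - I/3)^2*(z + 3 + 3*I/2)

The numerator P(z) = 2*z^2 + 1 has P(2 + I/3) = 79/9 + 8*I/3 ≠ 0, so no factor of (z - 2 - I/3) cancels.
Near z = 2 + I/3 we can therefore write f(z) = g(z)/(z - 2 - I/3)^2 with g analytic at 2 + I/3 and g(2 + I/3) ≠ 0 (g is the numerator divided by the remaining denominator factors).

Hence z = 2 + I/3 is a pole of order 2.

Final answer: 2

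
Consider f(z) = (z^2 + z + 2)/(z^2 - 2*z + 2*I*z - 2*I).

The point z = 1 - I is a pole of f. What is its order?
2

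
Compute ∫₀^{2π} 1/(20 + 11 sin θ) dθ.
Call the integral J. The integrand is 2π-periodic and we integrate over a full period, so shifting θ does not change the value (θ → θ + π/2 turns sin θ into cos θ). Hence
  J = ∫₀^{2π} dθ/(20 + 11 cos θ).
Put z = e^{iθ}: then cos θ = (z + 1/z)/2, dθ = dz/(iz), and z runs once counterclockwise around |z| = 1:
  J = ∮_{|z|=1} 1/(20 + 11*(z + 1/z)/2) · dz/(iz) = (2/i) ∮_{|z|=1} dz/(11*z^2 + 40*z + 11).
The roots of 11*z^2 + 40*z + 11 are z = (-20 ± sqrt(20^2 - 11^2))/11, with sqrt(279) = 3*sqrt(31); their product is 1, so only z₊ = -20/11 + 3*sqrt(31)/11 lies inside the unit circle (z₋ = -20/11 - 3*sqrt(31)/11 lies outside).
z₊ is a simple zero of q(z) = 11*z^2 + 40*z + 11, so Res(1/q, z₊) = 1/q'(z₊) with q'(z) = 22*z + 40; and q'(z₊) = 11*(z₊ - z₋) = 6*sqrt(31).
Therefore J = (2/i) · 2πi · 1/(6*sqrt(31)) = 2*pi/(3*sqrt(31)) = 2*sqrt(31)*pi/93

Final answer: 2*sqrt(31)*pi/93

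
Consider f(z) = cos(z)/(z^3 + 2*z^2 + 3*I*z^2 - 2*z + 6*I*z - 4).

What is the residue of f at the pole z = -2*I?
Write f(z) = P(z)/Q(z) with P(z) = cos(z) and Q(z) = z^3 + 2*z^2 + 3*I*z^2 - 2*z + 6*I*z - 4.
The denominator factors as Q(z) = (z + I)*(z + 2)*(z + 2*I), so z = -2*I is a simple zero of Q and P is analytic there; z = -2*I is therefore a simple pole and
  Res(f, z₀) = P(z₀)/Q'(z₀).

Q'(z) = 3*z^2 + 4*z + 6*I*z - 2 + 6*I, so Q'(-2*I) = -2 - 2*I.
P(-2*I) = cosh(2).

Res(f, -2*I) = (cosh(2))/(-2 - 2*I) = (-1/4 + I/4)*cosh(2)

Final answer: (-1/4 + I/4)*cosh(2)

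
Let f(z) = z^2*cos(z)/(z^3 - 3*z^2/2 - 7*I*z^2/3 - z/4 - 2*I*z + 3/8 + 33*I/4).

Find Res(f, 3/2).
Write f(z) = P(z)/Q(z) with P(z) = z^2*cos(z) and Q(z) = z^3 - 3*z^2/2 - 7*I*z^2/3 - z/4 - 2*I*z + 3/8 + 33*I/4.
The denominator factors as Q(z) = (z - 3/2)*(z + 3/2 + 2*I/3)*(z - 3/2 - 3*I), so z = 3/2 is a simple zero of Q and P is analytic there; z = 3/2 is therefore a simple pole and
  Res(f, z₀) = P(z₀)/Q'(z₀).

Q'(z) = 3*z^2 - 3*z - 14*I*z/3 - 1/4 - 2*I, so Q'(3/2) = 2 - 9*I.
P(3/2) = 9*cos(3/2)/4.

Res(f, 3/2) = (9*cos(3/2)/4)/(2 - 9*I) = (9/170 + 81*I/340)*cos(3/2)

Final answer: (9/170 + 81*I/340)*cos(3/2)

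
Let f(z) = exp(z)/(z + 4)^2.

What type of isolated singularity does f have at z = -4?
Write f(z) = g(z)/(z + 4)^2 with g(z) = exp(z).
g is entire and g(-4) = exp(-4) ≠ 0, so no factor of (z + 4) cancels: the Laurent expansion of f about z = -4 starts at the power -2, i.e. lim_{z→z₀} (z - z₀)^2 f(z) = exp(-4) is finite and nonzero.
So z = -4 is a pole of order 2.

Final answer: pole of order 2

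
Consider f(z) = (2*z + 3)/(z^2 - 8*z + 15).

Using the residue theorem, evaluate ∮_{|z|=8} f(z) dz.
By the residue theorem, ∮_C f(z) dz = 2πi · (sum of the residues of f at the poles inside |z| = 8).

The denominator factors as (z - 5)*(z - 3), so the singularities of f are simple poles at z = 5, z = 3.
  |5|² = 25 < 64 = 8², so this pole is inside the contour.
  |3|² = 9 < 64 = 8², so this pole is inside the contour.

With P(z) = 2*z + 3 and Q(z) = z^2 - 8*z + 15, each pole is simple, so Res(f, z₀) = P(z₀)/Q'(z₀) with Q'(z) = 2*z - 8.
  Res(f, 5) = P(5)/Q'(5) = (13)/(2) = 13/2
  Res(f, 3) = P(3)/Q'(3) = (9)/(-2) = -9/2

Sum of residues inside C: 2
∮_C f(z) dz = 2πi · (2) = 4*I*pi

Final answer: 4*I*pi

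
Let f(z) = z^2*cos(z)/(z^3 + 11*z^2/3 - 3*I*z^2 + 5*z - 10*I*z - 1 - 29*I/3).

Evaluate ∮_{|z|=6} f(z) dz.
By the residue theorem, ∮_C f(z) dz = 2πi · (sum of the residues of f at the poles inside |z| = 6).

The denominator factors as (z + 2 + I)*(z + 1 - I)*(z + 2/3 - 3*I), so the singularities of f are simple poles at z = -2 - I, z = -1 + I, z = -2/3 + 3*I.
  |-2 - I|² = 5 < 36 = 6², so this pole is inside the contour.
  |-1 + I|² = 2 < 36 = 6², so this pole is inside the contour.
  |-2/3 + 3*I|² = 85/9 < 36 = 6², so this pole is inside the contour.

With P(z) = z^2*cos(z) and Q(z) = z^3 + 11*z^2/3 - 3*I*z^2 + 5*z - 10*I*z - 1 - 29*I/3, each pole is simple, so Res(f, z₀) = P(z₀)/Q'(z₀) with Q'(z) = 3*z^2 + 22*z/3 - 6*I*z + 5 - 10*I.
  Res(f, -2 - I) = P(-2 - I)/Q'(-2 - I) = ((3 + 4*I)*cos(2 + I))/(-20/3 + 20*I/3) = (3/40 - 21*I/40)*cos(2 + I)
  Res(f, -1 + I) = P(-1 + I)/Q'(-1 + I) = (-2*I*cos(1 - I))/(11/3 - 8*I/3) = (48/185 - 66*I/185)*cos(1 - I)
  Res(f, -2/3 + 3*I) = P(-2/3 + 3*I)/Q'(-2/3 + 3*I) = ((-77/9 - 4*I)*cos(2/3 - 3*I))/(-68/9 + 4*I) = (197/296 + 261*I/296)*cos(2/3 - 3*I)

Sum of residues inside C: (48/185 - 66*I/185)*cos(1 - I) + (3/40 - 21*I/40)*cos(2 + I) + (197/296 + 261*I/296)*cos(2/3 - 3*I)
∮_C f(z) dz = 2πi · ((48/185 - 66*I/185)*cos(1 - I) + (3/40 - 21*I/40)*cos(2 + I) + (197/296 + 261*I/296)*cos(2/3 - 3*I)) = pi*(21/20 + 3*I/20)*cos(2 + I) + pi*(-261/148 + 197*I/148)*cos(2/3 - 3*I) + pi*(132/185 + 96*I/185)*cos(1 - I)

Final answer: pi*(21/20 + 3*I/20)*cos(2 + I) + pi*(-261/148 + 197*I/148)*cos(2/3 - 3*I) + pi*(132/185 + 96*I/185)*cos(1 - I)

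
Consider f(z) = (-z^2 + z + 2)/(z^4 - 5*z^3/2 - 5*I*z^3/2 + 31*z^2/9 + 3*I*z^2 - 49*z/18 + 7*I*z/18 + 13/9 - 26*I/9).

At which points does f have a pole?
{-1/2 - I/2, 1 - 2*I/3, 1 + 2*I/3, 1 + 3*I}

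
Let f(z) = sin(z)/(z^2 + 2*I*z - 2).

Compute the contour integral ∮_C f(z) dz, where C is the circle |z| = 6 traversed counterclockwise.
By the residue theorem, ∮_C f(z) dz = 2πi · (sum of the residues of f at the poles inside |z| = 6).

The denominator factors as (z - 1 + I)*(z + 1 + I), so the singularities of f are simple poles at z = 1 - I, z = -1 - I.
  |1 - I|² = 2 < 36 = 6², so this pole is inside the contour.
  |-1 - I|² = 2 < 36 = 6², so this pole is inside the contour.

With P(z) = sin(z) and Q(z) = z^2 + 2*I*z - 2, each pole is simple, so Res(f, z₀) = P(z₀)/Q'(z₀) with Q'(z) = 2*z + 2*I.
  Res(f, 1 - I) = P(1 - I)/Q'(1 - I) = (sin(1 - I))/(2) = sin(1 - I)/2
  Res(f, -1 - I) = P(-1 - I)/Q'(-1 - I) = (-sin(1 + I))/(-2) = sin(1 + I)/2

Sum of residues inside C: sin(1 - I)/2 + sin(1 + I)/2
∮_C f(z) dz = 2πi · (sin(1 - I)/2 + sin(1 + I)/2) = I*pi*sin(1 + I) + I*pi*sin(1 - I)

Final answer: I*pi*sin(1 + I) + I*pi*sin(1 - I)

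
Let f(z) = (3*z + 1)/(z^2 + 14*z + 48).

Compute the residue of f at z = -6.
-17/2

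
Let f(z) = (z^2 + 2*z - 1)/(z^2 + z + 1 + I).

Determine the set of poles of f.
The singularities of f are the zeros of the denominator. Factoring,
  z^2 + z + 1 + I = (z + 1 - I)*(z + I)
so the candidates are z = -1 + I, z = -I.

Check the numerator P(z) = z^2 + 2*z - 1 at each one:
  P(-1 + I) = -3 ≠ 0, so z = -1 + I is a (simple) pole.
  P(-I) = -2 - 2*I ≠ 0, so z = -I is a (simple) pole.

Poles of f: {-1 + I, -I}

Final answer: {-1 + I, -I}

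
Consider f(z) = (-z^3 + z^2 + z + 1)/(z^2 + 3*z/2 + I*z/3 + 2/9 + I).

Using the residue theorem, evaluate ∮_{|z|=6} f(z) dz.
By the residue theorem, ∮_C f(z) dz = 2πi · (sum of the residues of f at the poles inside |z| = 6).

The denominator factors as (z + 2*I/3)*(z + 3/2 - I/3), so the singularities of f are simple poles at z = -2*I/3, z = -3/2 + I/3.
  |-2*I/3|² = 4/9 < 36 = 6², so this pole is inside the contour.
  |-3/2 + I/3|² = 85/36 < 36 = 6², so this pole is inside the contour.

With P(z) = -z^3 + z^2 + z + 1 and Q(z) = z^2 + 3*z/2 + I*z/3 + 2/9 + I, each pole is simple, so Res(f, z₀) = P(z₀)/Q'(z₀) with Q'(z) = 2*z + 3/2 + I/3.
  Res(f, -2*I/3) = P(-2*I/3)/Q'(-2*I/3) = (5/9 - 26*I/27)/(3/2 - I) = 194/351 - 32*I/117
  Res(f, -3/2 + I/3) = P(-3/2 + I/3)/Q'(-3/2 + I/3) = (325/72 - 311*I/108)/(-3/2 + I) = -4169/1404 - 7*I/117

Sum of residues inside C: -29/12 - I/3
∮_C f(z) dz = 2πi · (-29/12 - I/3) = pi*(2/3 - 29*I/6)

Final answer: pi*(2/3 - 29*I/6)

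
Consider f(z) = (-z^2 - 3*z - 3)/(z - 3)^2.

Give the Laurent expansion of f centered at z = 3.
Put w = z - (3), i.e. z = w + 3. The denominator is w^2, so it suffices to rewrite the numerator in powers of w.

P(z) = -z^2 - 3*z - 3
P(w + 3) = -21 - 9*w - w^2

Dividing each term by w^2:
  f = -21/w^2 - 9/w - 1

Substituting back w = z - 3:
  f(z) = -21/(z - 3)^2 - 9/(z - 3) - 1

The series is finite because the numerator is a polynomial; the negative powers form the principal part, and the coefficient of 1/(z - 3) gives Res(f, 3) = -9.

Final answer: -21/(z - 3)^2 - 9/(z - 3) - 1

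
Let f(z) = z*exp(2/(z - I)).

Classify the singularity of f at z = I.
essential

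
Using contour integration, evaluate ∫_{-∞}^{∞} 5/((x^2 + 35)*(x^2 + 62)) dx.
Let f(z) = 5/((z^2 + 35)*(z^2 + 62)). The denominator has no real zeros and deg Q - deg P = 4 ≥ 2, so the integral of f over the upper semicircle |z| = R tends to 0 as R → ∞. Closing the contour in the upper half-plane,
  ∫_{-∞}^{∞} f(x) dx = 2πi · Σ Res(f, z_k)  over the poles with Im z_k > 0.

Zeros of the denominator: z^2 + 35 = 0 gives z = ±sqrt(35)*I; z^2 + 62 = 0 gives z = ±sqrt(62)*I.
Upper half-plane: z = sqrt(35)*I, z = sqrt(62)*I (simple).

Each pole is a simple zero of Q(z) = z^4 + 97*z^2 + 2170, so Res(f, z₀) = P(z₀)/Q'(z₀) with P(z) = 5, Q'(z) = 4*z^3 + 194*z:
  Res(f, sqrt(35)*I) = (5)/(54*sqrt(35)*I) = -sqrt(35)*I/378
  Res(f, sqrt(62)*I) = (5)/(-54*sqrt(62)*I) = 5*sqrt(62)*I/3348

Sum of residues: I*(-62*sqrt(35) + 35*sqrt(62))/23436
∫_{-∞}^{∞} f(x) dx = 2πi · (I*(-62*sqrt(35) + 35*sqrt(62))/23436) = pi*(-35*sqrt(62) + 62*sqrt(35))/11718

Final answer: pi*(-35*sqrt(62) + 62*sqrt(35))/11718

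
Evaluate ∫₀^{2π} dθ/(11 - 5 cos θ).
sqrt(6)*pi/12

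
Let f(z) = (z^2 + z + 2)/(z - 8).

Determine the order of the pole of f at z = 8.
Factor the denominator:
  z - 8 = (z - 8)

The numerator P(z) = z^2 + z + 2 has P(8) = 74 ≠ 0, so no factor of (z - 8) cancels.
Near z = 8 we can therefore write f(z) = g(z)/(z - 8) with g analytic at 8 and g(8) ≠ 0 (g is just the numerator).

Hence z = 8 is a pole of order 1.

Final answer: 1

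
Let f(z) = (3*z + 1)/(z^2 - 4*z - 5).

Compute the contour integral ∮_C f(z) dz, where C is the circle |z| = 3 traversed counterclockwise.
By the residue theorem, ∮_C f(z) dz = 2πi · (sum of the residues of f at the poles inside |z| = 3).

The denominator factors as (z - 5)*(z + 1), so the singularities of f are simple poles at z = 5, z = -1.
  |5|² = 25 > 9 = 3², so this pole is outside the contour.
  |-1|² = 1 < 9 = 3², so this pole is inside the contour.

With P(z) = 3*z + 1 and Q(z) = z^2 - 4*z - 5, each pole is simple, so Res(f, z₀) = P(z₀)/Q'(z₀) with Q'(z) = 2*z - 4.
  Res(f, -1) = P(-1)/Q'(-1) = (-2)/(-6) = 1/3

∮_C f(z) dz = 2πi · (1/3) = 2*I*pi/3

Final answer: 2*I*pi/3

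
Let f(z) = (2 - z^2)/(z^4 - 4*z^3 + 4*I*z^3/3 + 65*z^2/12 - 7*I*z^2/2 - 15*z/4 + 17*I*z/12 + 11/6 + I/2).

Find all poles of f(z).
The singularities of f are the zeros of the denominator. Factoring,
  z^4 - 4*z^3 + 4*I*z^3/3 + 65*z^2/12 - 7*I*z^2/2 - 15*z/4 + 17*I*z/12 + 11/6 + I/2 = (z - I/2)*(z - 1 + I/3)*(z - 2)*(z - 1 + 3*I/2)
so the candidates are z = I/2, z = 1 - I/3, z = 2, z = 1 - 3*I/2.

Check the numerator P(z) = 2 - z^2 at each one:
  P(I/2) = 9/4 ≠ 0, so z = I/2 is a (simple) pole.
  P(1 - I/3) = 10/9 + 2*I/3 ≠ 0, so z = 1 - I/3 is a (simple) pole.
  P(2) = -2 ≠ 0, so z = 2 is a (simple) pole.
  P(1 - 3*I/2) = 13/4 + 3*I ≠ 0, so z = 1 - 3*I/2 is a (simple) pole.

Poles of f: {I/2, 1 - 3*I/2, 1 - I/3, 2}

Final answer: {I/2, 1 - 3*I/2, 1 - I/3, 2}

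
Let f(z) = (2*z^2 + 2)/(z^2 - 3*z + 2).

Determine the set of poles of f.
{1, 2}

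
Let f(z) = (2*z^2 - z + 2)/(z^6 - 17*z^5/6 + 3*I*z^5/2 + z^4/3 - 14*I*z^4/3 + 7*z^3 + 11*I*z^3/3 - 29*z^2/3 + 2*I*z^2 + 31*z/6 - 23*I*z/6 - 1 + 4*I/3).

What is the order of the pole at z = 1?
Factor the denominator:
  z^6 - 17*z^5/6 + 3*I*z^5/2 + z^4/3 - 14*I*z^4/3 + 7*z^3 + 11*I*z^3/3 - 29*z^2/3 + 2*I*z^2 + 31*z/6 - 23*I*z/6 - 1 + 4*I/3 = (z - 1)^4*(z - 1/3 + I)*(z + 3/2 + I/2)

The numerator P(z) = 2*z^2 - z + 2 has P(1) = 3 ≠ 0, so no factor of (z - 1) cancels.
Near z = 1 we can therefore write f(z) = g(z)/(z - 1)^4 with g analytic at 1 and g(1) ≠ 0 (g is the numerator divided by the remaining denominator factors).

Hence z = 1 is a pole of order 4.

Final answer: 4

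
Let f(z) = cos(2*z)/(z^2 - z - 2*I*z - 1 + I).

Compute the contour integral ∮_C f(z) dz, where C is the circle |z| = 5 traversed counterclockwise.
By the residue theorem, ∮_C f(z) dz = 2πi · (sum of the residues of f at the poles inside |z| = 5).

The denominator factors as (z - 1 - I)*(z - I), so the singularities of f are simple poles at z = 1 + I, z = I.
  |1 + I|² = 2 < 25 = 5², so this pole is inside the contour.
  |I|² = 1 < 25 = 5², so this pole is inside the contour.

With P(z) = cos(2*z) and Q(z) = z^2 - z - 2*I*z - 1 + I, each pole is simple, so Res(f, z₀) = P(z₀)/Q'(z₀) with Q'(z) = 2*z - 1 - 2*I.
  Res(f, 1 + I) = P(1 + I)/Q'(1 + I) = (cos(2 + 2*I))/(1) = cos(2 + 2*I)
  Res(f, I) = P(I)/Q'(I) = (cosh(2))/(-1) = -cosh(2)

Sum of residues inside C: -cosh(2) + cos(2 + 2*I)
∮_C f(z) dz = 2πi · (-cosh(2) + cos(2 + 2*I)) = -2*I*pi*cosh(2) + 2*I*pi*cos(2 + 2*I)

Final answer: -2*I*pi*cosh(2) + 2*I*pi*cos(2 + 2*I)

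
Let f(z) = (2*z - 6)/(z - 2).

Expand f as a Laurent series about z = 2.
Put w = z - (2), i.e. z = w + 2. The denominator is w, so it suffices to rewrite the numerator in powers of w.

P(z) = 2*z - 6
P(w + 2) = -2 + 2*w

Dividing each term by w:
  f = -2/w + 2

Substituting back w = z - 2:
  f(z) = -2/(z - 2) + 2

The series is finite because the numerator is a polynomial; the negative powers form the principal part, and the coefficient of 1/(z - 2) gives Res(f, 2) = -2.

Final answer: -2/(z - 2) + 2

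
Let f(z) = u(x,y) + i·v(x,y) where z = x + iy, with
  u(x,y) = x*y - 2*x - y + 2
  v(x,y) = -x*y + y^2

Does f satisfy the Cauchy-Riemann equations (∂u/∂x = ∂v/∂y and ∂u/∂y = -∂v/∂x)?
∂u/∂x = y - 2
∂v/∂y = -x + 2*y
∂u/∂y = x - 1
∂v/∂x = -y
∂u/∂x ≠ ∂v/∂y and ∂u/∂y ≠ -∂v/∂x; the Cauchy-Riemann equations are not satisfied, so f is not analytic.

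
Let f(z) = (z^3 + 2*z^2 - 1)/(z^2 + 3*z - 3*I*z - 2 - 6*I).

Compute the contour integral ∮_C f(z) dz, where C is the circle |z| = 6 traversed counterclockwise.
By the residue theorem, ∮_C f(z) dz = 2πi · (sum of the residues of f at the poles inside |z| = 6).

The denominator factors as (z - 2*I)*(z + 3 - I), so the singularities of f are simple poles at z = 2*I, z = -3 + I.
  |2*I|² = 4 < 36 = 6², so this pole is inside the contour.
  |-3 + I|² = 10 < 36 = 6², so this pole is inside the contour.

With P(z) = z^3 + 2*z^2 - 1 and Q(z) = z^2 + 3*z - 3*I*z - 2 - 6*I, each pole is simple, so Res(f, z₀) = P(z₀)/Q'(z₀) with Q'(z) = 2*z + 3 - 3*I.
  Res(f, 2*I) = P(2*I)/Q'(2*I) = (-9 - 8*I)/(3 + I) = -7/2 - 3*I/2
  Res(f, -3 + I) = P(-3 + I)/Q'(-3 + I) = (-3 + 14*I)/(-3 - I) = -1/2 - 9*I/2

Sum of residues inside C: -4 - 6*I
∮_C f(z) dz = 2πi · (-4 - 6*I) = pi*(12 - 8*I)

Final answer: pi*(12 - 8*I)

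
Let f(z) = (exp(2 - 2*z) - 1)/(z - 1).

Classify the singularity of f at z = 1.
Let u = z - 1. The exponent is 2 - 2*z = -2u, so
  f = (e^(-2u) - 1)/u = ((-2u) + (-2u)^2/2 + (-2u)^3/6 + ...)/u = -2 + (2)*u + (-4/3)*u^2 + ...
The Laurent expansion about u = 0 has no negative powers; equivalently lim_{z→1} f(z) = -2 exists and is finite.
So the singularity is removable.

Final answer: removable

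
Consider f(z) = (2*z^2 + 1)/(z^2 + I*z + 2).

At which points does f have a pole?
{-2*I, I}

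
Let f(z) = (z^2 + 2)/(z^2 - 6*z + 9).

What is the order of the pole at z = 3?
2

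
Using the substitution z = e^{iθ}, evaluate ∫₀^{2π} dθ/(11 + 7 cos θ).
Let J = ∫₀^{2π} dθ/(11 + 7 cos θ).
Put z = e^{iθ}: then cos θ = (z + 1/z)/2, dθ = dz/(iz), and z runs once counterclockwise around |z| = 1:
  J = ∮_{|z|=1} 1/(11 + 7*(z + 1/z)/2) · dz/(iz) = (2/i) ∮_{|z|=1} dz/(7*z^2 + 22*z + 7).
The roots of 7*z^2 + 22*z + 7 are z = (-11 ± sqrt(11^2 - 7^2))/7, with sqrt(72) = 6*sqrt(2); their product is 1, so only z₊ = -11/7 + 6*sqrt(2)/7 lies inside the unit circle (z₋ = -11/7 - 6*sqrt(2)/7 lies outside).
z₊ is a simple zero of q(z) = 7*z^2 + 22*z + 7, so Res(1/q, z₊) = 1/q'(z₊) with q'(z) = 14*z + 22; and q'(z₊) = 7*(z₊ - z₋) = 12*sqrt(2).
Therefore J = (2/i) · 2πi · 1/(12*sqrt(2)) = 2*pi/(6*sqrt(2)) = sqrt(2)*pi/6

Final answer: sqrt(2)*pi/6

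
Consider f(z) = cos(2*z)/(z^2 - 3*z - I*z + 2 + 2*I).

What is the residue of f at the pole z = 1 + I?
Write f(z) = P(z)/Q(z) with P(z) = cos(2*z) and Q(z) = z^2 - 3*z - I*z + 2 + 2*I.
The denominator factors as Q(z) = (z - 2)*(z - 1 - I), so z = 1 + I is a simple zero of Q and P is analytic there; z = 1 + I is therefore a simple pole and
  Res(f, z₀) = P(z₀)/Q'(z₀).

Q'(z) = 2*z - 3 - I, so Q'(1 + I) = -1 + I.
P(1 + I) = cos(2 + 2*I).

Res(f, 1 + I) = (cos(2 + 2*I))/(-1 + I) = (-1/2 - I/2)*cos(2 + 2*I)

Final answer: (-1/2 - I/2)*cos(2 + 2*I)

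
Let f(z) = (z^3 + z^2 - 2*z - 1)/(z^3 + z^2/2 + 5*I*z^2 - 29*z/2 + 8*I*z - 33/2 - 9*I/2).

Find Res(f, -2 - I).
Write f(z) = P(z)/Q(z) with P(z) = z^3 + z^2 - 2*z - 1 and Q(z) = z^3 + z^2/2 + 5*I*z^2 - 29*z/2 + 8*I*z - 33/2 - 9*I/2.
The denominator factors as Q(z) = (z + 2 + I)*(z + 3/2 + I)*(z - 3 + 3*I), so z = -2 - I is a simple zero of Q and P is analytic there; z = -2 - I is therefore a simple pole and
  Res(f, z₀) = P(z₀)/Q'(z₀).

Q'(z) = 3*z^2 + z + 10*I*z - 29/2 + 8*I, so Q'(-2 - I) = 5/2 - I.
P(-2 - I) = 4 - 5*I.

Res(f, -2 - I) = (4 - 5*I)/(5/2 - I) = 60/29 - 34*I/29

Final answer: 60/29 - 34*I/29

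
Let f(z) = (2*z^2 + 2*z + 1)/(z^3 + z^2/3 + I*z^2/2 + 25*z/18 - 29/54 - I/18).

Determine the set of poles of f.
The singularities of f are the zeros of the denominator. Factoring,
  z^3 + z^2/3 + I*z^2/2 + 25*z/18 - 29/54 - I/18 = (z + 1/3 + 3*I/2)*(z + 1/3 - I)*(z - 1/3)
so the candidates are z = -1/3 - 3*I/2, z = -1/3 + I, z = 1/3.

Check the numerator P(z) = 2*z^2 + 2*z + 1 at each one:
  P(-1/3 - 3*I/2) = -71/18 - I ≠ 0, so z = -1/3 - 3*I/2 is a (simple) pole.
  P(-1/3 + I) = -13/9 + 2*I/3 ≠ 0, so z = -1/3 + I is a (simple) pole.
  P(1/3) = 17/9 ≠ 0, so z = 1/3 is a (simple) pole.

Poles of f: {-1/3 - 3*I/2, -1/3 + I, 1/3}

Final answer: {-1/3 - 3*I/2, -1/3 + I, 1/3}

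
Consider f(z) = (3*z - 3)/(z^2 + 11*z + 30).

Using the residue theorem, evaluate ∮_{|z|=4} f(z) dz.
By the residue theorem, ∮_C f(z) dz = 2πi · (sum of the residues of f at the poles inside |z| = 4).

The denominator factors as (z + 5)*(z + 6), so the singularities of f are simple poles at z = -5, z = -6.
  |-5|² = 25 > 16 = 4², so this pole is outside the contour.
  |-6|² = 36 > 16 = 4², so this pole is outside the contour.

No pole lies inside the contour, so f is analytic on and inside C and the integral is 0 (Cauchy's theorem).

Final answer: 0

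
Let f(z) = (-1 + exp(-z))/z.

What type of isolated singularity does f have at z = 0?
Let u = z. The exponent is -z = -u, so
  f = (e^(-u) - 1)/u = ((-u) + (-u)^2/2 + (-u)^3/6 + ...)/u = -1 + (1/2)*u + (-1/6)*u^2 + ...
The Laurent expansion about u = 0 has no negative powers; equivalently lim_{z→0} f(z) = -1 exists and is finite.
So the singularity is removable.

Final answer: removable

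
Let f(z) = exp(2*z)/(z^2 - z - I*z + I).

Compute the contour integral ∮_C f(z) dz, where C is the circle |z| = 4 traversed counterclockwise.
By the residue theorem, ∮_C f(z) dz = 2πi · (sum of the residues of f at the poles inside |z| = 4).

The denominator factors as (z - I)*(z - 1), so the singularities of f are simple poles at z = I, z = 1.
  |I|² = 1 < 16 = 4², so this pole is inside the contour.
  |1|² = 1 < 16 = 4², so this pole is inside the contour.

With P(z) = exp(2*z) and Q(z) = z^2 - z - I*z + I, each pole is simple, so Res(f, z₀) = P(z₀)/Q'(z₀) with Q'(z) = 2*z - 1 - I.
  Res(f, I) = P(I)/Q'(I) = (exp(2*I))/(-1 + I) = (-1/2 - I/2)*exp(2*I)
  Res(f, 1) = P(1)/Q'(1) = (exp(2))/(1 - I) = (1/2 + I/2)*exp(2)

Sum of residues inside C: (-1/2 - I/2)*exp(2*I) + (1/2 + I/2)*exp(2)
∮_C f(z) dz = 2πi · ((-1/2 - I/2)*exp(2*I) + (1/2 + I/2)*exp(2)) = pi*(1 - I)*exp(2*I) + pi*(-1 + I)*exp(2)

Final answer: pi*(1 - I)*exp(2*I) + pi*(-1 + I)*exp(2)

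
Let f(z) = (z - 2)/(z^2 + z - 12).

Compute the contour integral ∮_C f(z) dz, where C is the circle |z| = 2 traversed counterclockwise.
By the residue theorem, ∮_C f(z) dz = 2πi · (sum of the residues of f at the poles inside |z| = 2).

The denominator factors as (z + 4)*(z - 3), so the singularities of f are simple poles at z = -4, z = 3.
  |-4|² = 16 > 4 = 2², so this pole is outside the contour.
  |3|² = 9 > 4 = 2², so this pole is outside the contour.

No pole lies inside the contour, so f is analytic on and inside C and the integral is 0 (Cauchy's theorem).

Final answer: 0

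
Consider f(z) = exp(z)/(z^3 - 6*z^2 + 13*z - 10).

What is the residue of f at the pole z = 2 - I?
-exp(2 - I)/2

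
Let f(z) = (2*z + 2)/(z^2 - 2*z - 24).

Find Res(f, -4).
Write f(z) = P(z)/Q(z) with P(z) = 2*z + 2 and Q(z) = z^2 - 2*z - 24.
The denominator factors as Q(z) = (z - 6)*(z + 4), so z = -4 is a simple zero of Q and P is analytic there; z = -4 is therefore a simple pole and
  Res(f, z₀) = P(z₀)/Q'(z₀).

Q'(z) = 2*z - 2, so Q'(-4) = -10.
P(-4) = -6.

Res(f, -4) = (-6)/(-10) = 3/5

Final answer: 3/5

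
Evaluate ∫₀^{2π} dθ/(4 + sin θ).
Call the integral J. The integrand is 2π-periodic and we integrate over a full period, so shifting θ does not change the value (θ → θ + π/2 turns sin θ into cos θ). Hence
  J = ∫₀^{2π} dθ/(4 + cos θ).
Put z = e^{iθ}: then cos θ = (z + 1/z)/2, dθ = dz/(iz), and z runs once counterclockwise around |z| = 1:
  J = ∮_{|z|=1} 1/(4 + (z + 1/z)/2) · dz/(iz) = (2/i) ∮_{|z|=1} dz/(z^2 + 8*z + 1).
The roots of z^2 + 8*z + 1 are z = (-4 ± sqrt(4^2 - 1^2)), with sqrt(15) = sqrt(15); their product is 1, so only z₊ = -4 + sqrt(15) lies inside the unit circle (z₋ = -4 - sqrt(15) lies outside).
z₊ is a simple zero of q(z) = z^2 + 8*z + 1, so Res(1/q, z₊) = 1/q'(z₊) with q'(z) = 2*z + 8; and q'(z₊) = (z₊ - z₋) = 2*sqrt(15).
Therefore J = (2/i) · 2πi · 1/(2*sqrt(15)) = 2*pi/(sqrt(15)) = 2*sqrt(15)*pi/15

Final answer: 2*sqrt(15)*pi/15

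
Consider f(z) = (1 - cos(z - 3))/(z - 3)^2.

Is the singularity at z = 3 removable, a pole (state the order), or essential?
Let u = z - 3. The argument of cos is z - 3 = u, so
  f = (1 - cos(u))/u^2 = ((u)^2/2 - (u)^4/24 + ...)/u^2 = 1/2 - (1/24)*u^2 + ...
The Laurent expansion about u = 0 has no negative powers; equivalently lim_{z→3} f(z) = 1/2 exists and is finite.
So the singularity is removable.

Final answer: removable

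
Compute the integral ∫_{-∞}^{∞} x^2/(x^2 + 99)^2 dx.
sqrt(11)*pi/66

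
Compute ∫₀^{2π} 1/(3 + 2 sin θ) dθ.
Call the integral J. The integrand is 2π-periodic and we integrate over a full period, so shifting θ does not change the value (θ → θ + π/2 turns sin θ into cos θ). Hence
  J = ∫₀^{2π} dθ/(3 + 2 cos θ).
Put z = e^{iθ}: then cos θ = (z + 1/z)/2, dθ = dz/(iz), and z runs once counterclockwise around |z| = 1:
  J = ∮_{|z|=1} 1/(3 + 2*(z + 1/z)/2) · dz/(iz) = (2/i) ∮_{|z|=1} dz/(2*z^2 + 6*z + 2).
The roots of 2*z^2 + 6*z + 2 are z = (-3 ± sqrt(3^2 - 2^2))/2, with sqrt(5) = sqrt(5); their product is 1, so only z₊ = -3/2 + sqrt(5)/2 lies inside the unit circle (z₋ = -3/2 - sqrt(5)/2 lies outside).
z₊ is a simple zero of q(z) = 2*z^2 + 6*z + 2, so Res(1/q, z₊) = 1/q'(z₊) with q'(z) = 4*z + 6; and q'(z₊) = 2*(z₊ - z₋) = 2*sqrt(5).
Therefore J = (2/i) · 2πi · 1/(2*sqrt(5)) = 2*pi/(sqrt(5)) = 2*sqrt(5)*pi/5

Final answer: 2*sqrt(5)*pi/5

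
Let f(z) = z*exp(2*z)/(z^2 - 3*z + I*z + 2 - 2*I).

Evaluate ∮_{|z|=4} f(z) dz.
By the residue theorem, ∮_C f(z) dz = 2πi · (sum of the residues of f at the poles inside |z| = 4).

The denominator factors as (z - 1 + I)*(z - 2), so the singularities of f are simple poles at z = 1 - I, z = 2.
  |1 - I|² = 2 < 16 = 4², so this pole is inside the contour.
  |2|² = 4 < 16 = 4², so this pole is inside the contour.

With P(z) = z*exp(2*z) and Q(z) = z^2 - 3*z + I*z + 2 - 2*I, each pole is simple, so Res(f, z₀) = P(z₀)/Q'(z₀) with Q'(z) = 2*z - 3 + I.
  Res(f, 1 - I) = P(1 - I)/Q'(1 - I) = ((1 - I)*exp(2 - 2*I))/(-1 - I) = I*exp(2 - 2*I)
  Res(f, 2) = P(2)/Q'(2) = (2*exp(4))/(1 + I) = (1 - I)*exp(4)

Sum of residues inside C: (1 - I)*exp(4) + I*exp(2 - 2*I)
∮_C f(z) dz = 2πi · ((1 - I)*exp(4) + I*exp(2 - 2*I)) = -2*pi*exp(2 - 2*I) + pi*(2 + 2*I)*exp(4)

Final answer: -2*pi*exp(2 - 2*I) + pi*(2 + 2*I)*exp(4)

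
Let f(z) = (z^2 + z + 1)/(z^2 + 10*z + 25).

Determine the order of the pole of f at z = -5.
2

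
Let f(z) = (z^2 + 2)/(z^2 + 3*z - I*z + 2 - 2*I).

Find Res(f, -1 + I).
-2*I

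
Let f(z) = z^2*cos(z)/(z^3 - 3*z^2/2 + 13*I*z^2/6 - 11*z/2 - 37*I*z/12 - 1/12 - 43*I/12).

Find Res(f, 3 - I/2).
Write f(z) = P(z)/Q(z) with P(z) = z^2*cos(z) and Q(z) = z^3 - 3*z^2/2 + 13*I*z^2/6 - 11*z/2 - 37*I*z/12 - 1/12 - 43*I/12.
The denominator factors as Q(z) = (z + 1/2 + 2*I/3)*(z - 3 + I/2)*(z + 1 + I), so z = 3 - I/2 is a simple zero of Q and P is analytic there; z = 3 - I/2 is therefore a simple pole and
  Res(f, z₀) = P(z₀)/Q'(z₀).

Q'(z) = 3*z^2 - 3*z + 13*I*z/3 - 11/2 - 37*I/12, so Q'(3 - I/2) = 167/12 + 29*I/12.
P(3 - I/2) = (35/4 - 3*I)*cos(3 - I/2).

Res(f, 3 - I/2) = ((35/4 - 3*I)*cos(3 - I/2))/(167/12 + 29*I/12) = (16491/28730 - 9057*I/28730)*cos(3 - I/2)

Final answer: (16491/28730 - 9057*I/28730)*cos(3 - I/2)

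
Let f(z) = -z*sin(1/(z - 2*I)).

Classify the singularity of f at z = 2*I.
Let u = z - 2*I. Then
  sin(1/u) = Σ_{k≥0} (-1)^k (1)^(2k+1)/((2k+1)!·u^(2k+1)) = 1/u - 1/(6*u^3) + 1/(120*u^5) + ...
which has infinitely many negative powers of u, so sin(1/(z - 2*I)) has an essential singularity at z = 2*I.
The extra factor z is a nonzero polynomial; if the product had at most a pole at z = 2*I, dividing by that polynomial would leave sin(1/(z - 2*I)) with at most a pole too — contradiction. (Equivalently, the product's Laurent series still has infinitely many negative powers.)
So the singularity is essential.

Final answer: essential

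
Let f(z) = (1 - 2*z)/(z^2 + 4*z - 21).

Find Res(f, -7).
Write f(z) = P(z)/Q(z) with P(z) = 1 - 2*z and Q(z) = z^2 + 4*z - 21.
The denominator factors as Q(z) = (z - 3)*(z + 7), so z = -7 is a simple zero of Q and P is analytic there; z = -7 is therefore a simple pole and
  Res(f, z₀) = P(z₀)/Q'(z₀).

Q'(z) = 2*z + 4, so Q'(-7) = -10.
P(-7) = 15.

Res(f, -7) = (15)/(-10) = -3/2

Final answer: -3/2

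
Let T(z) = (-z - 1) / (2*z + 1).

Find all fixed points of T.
T(z) = z means -z - 1 = z*(2*z + 1), i.e.
  2*z^2 + 2*z + 1 = 0.
Discriminant: (2)^2 - 4*(2)*(1) = -4, so the roots are complex conjugates.
  z = (-2 ± I*sqrt(4))/(2*(2))
Fixed points: {-1/2 - I/2, -1/2 + I/2}

Final answer: {-1/2 - I/2, -1/2 + I/2}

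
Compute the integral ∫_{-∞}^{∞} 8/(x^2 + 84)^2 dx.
Let f(z) = 8/(z^2 + 84)^2. The denominator has no real zeros and deg Q - deg P = 4 ≥ 2, so the integral of f over the upper semicircle |z| = R tends to 0 as R → ∞. Closing the contour in the upper half-plane,
  ∫_{-∞}^{∞} f(x) dx = 2πi · Σ Res(f, z_k)  over the poles with Im z_k > 0.

Zeros of the denominator: z^2 + 84 = 0 gives z = ±2*sqrt(21)*I.
Upper half-plane: z = 2*sqrt(21)*I (a pole of order 2).

Write f(z) = g(z)/(z - 2*sqrt(21)*I)^2 with g(z) = 8/(z + 2*sqrt(21)*I)^2. For a double pole, Res(f, z₀) = g'(z₀):
  g'(z) = -16/(z + 2*sqrt(21)*I)^3
  Res(f, 2*sqrt(21)*I) = g'(2*sqrt(21)*I) = -sqrt(21)*I/1764

∫_{-∞}^{∞} f(x) dx = 2πi · (-sqrt(21)*I/1764) = sqrt(21)*pi/882

Final answer: sqrt(21)*pi/882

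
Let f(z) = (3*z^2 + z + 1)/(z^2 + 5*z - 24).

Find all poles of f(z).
The singularities of f are the zeros of the denominator. Factoring,
  z^2 + 5*z - 24 = (z + 8)*(z - 3)
so the candidates are z = -8, z = 3.

Check the numerator P(z) = 3*z^2 + z + 1 at each one:
  P(-8) = 185 ≠ 0, so z = -8 is a (simple) pole.
  P(3) = 31 ≠ 0, so z = 3 is a (simple) pole.

Poles of f: {-8, 3}

Final answer: {-8, 3}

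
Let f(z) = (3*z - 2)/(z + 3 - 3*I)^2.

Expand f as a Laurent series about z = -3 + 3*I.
Put w = z - (-3 + 3*I), i.e. z = w - 3 + 3*I. The denominator is w^2, so it suffices to rewrite the numerator in powers of w.

P(z) = 3*z - 2
P(w - 3 + 3*I) = -11 + 9*I + 3*w

Dividing each term by w^2:
  f = (-11 + 9*I)/w^2 + 3/w

Substituting back w = z + 3 - 3*I:
  f(z) = (-11 + 9*I)/(z + 3 - 3*I)^2 + 3/(z + 3 - 3*I)

The series is finite because the numerator is a polynomial; the negative powers form the principal part, and the coefficient of 1/(z + 3 - 3*I) gives Res(f, -3 + 3*I) = 3.

Final answer: (-11 + 9*I)/(z + 3 - 3*I)^2 + 3/(z + 3 - 3*I)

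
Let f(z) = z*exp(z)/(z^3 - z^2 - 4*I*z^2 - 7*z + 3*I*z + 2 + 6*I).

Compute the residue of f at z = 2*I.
Write f(z) = P(z)/Q(z) with P(z) = z*exp(z) and Q(z) = z^3 - z^2 - 4*I*z^2 - 7*z + 3*I*z + 2 + 6*I.
The denominator factors as Q(z) = (z + 1 - I)*(z - 2 - I)*(z - 2*I), so z = 2*I is a simple zero of Q and P is analytic there; z = 2*I is therefore a simple pole and
  Res(f, z₀) = P(z₀)/Q'(z₀).

Q'(z) = 3*z^2 - 2*z - 8*I*z - 7 + 3*I, so Q'(2*I) = -3 - I.
P(2*I) = 2*I*exp(2*I).

Res(f, 2*I) = (2*I*exp(2*I))/(-3 - I) = (-1/5 - 3*I/5)*exp(2*I)

Final answer: (-1/5 - 3*I/5)*exp(2*I)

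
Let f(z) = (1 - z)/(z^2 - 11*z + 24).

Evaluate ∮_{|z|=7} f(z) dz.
4*I*pi/5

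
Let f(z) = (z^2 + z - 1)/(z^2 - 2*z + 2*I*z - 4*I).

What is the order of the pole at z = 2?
1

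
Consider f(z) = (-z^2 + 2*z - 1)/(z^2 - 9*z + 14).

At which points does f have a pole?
The singularities of f are the zeros of the denominator. Factoring,
  z^2 - 9*z + 14 = (z - 2)*(z - 7)
so the candidates are z = 2, z = 7.

Check the numerator P(z) = -z^2 + 2*z - 1 at each one:
  P(2) = -1 ≠ 0, so z = 2 is a (simple) pole.
  P(7) = -36 ≠ 0, so z = 7 is a (simple) pole.

Poles of f: {2, 7}

Final answer: {2, 7}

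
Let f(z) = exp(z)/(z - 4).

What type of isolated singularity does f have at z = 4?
pole of order 1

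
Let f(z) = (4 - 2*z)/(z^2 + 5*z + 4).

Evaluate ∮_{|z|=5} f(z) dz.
By the residue theorem, ∮_C f(z) dz = 2πi · (sum of the residues of f at the poles inside |z| = 5).

The denominator factors as (z + 4)*(z + 1), so the singularities of f are simple poles at z = -4, z = -1.
  |-4|² = 16 < 25 = 5², so this pole is inside the contour.
  |-1|² = 1 < 25 = 5², so this pole is inside the contour.

With P(z) = 4 - 2*z and Q(z) = z^2 + 5*z + 4, each pole is simple, so Res(f, z₀) = P(z₀)/Q'(z₀) with Q'(z) = 2*z + 5.
  Res(f, -4) = P(-4)/Q'(-4) = (12)/(-3) = -4
  Res(f, -1) = P(-1)/Q'(-1) = (6)/(3) = 2

Sum of residues inside C: -2
∮_C f(z) dz = 2πi · (-2) = -4*I*pi

Final answer: -4*I*pi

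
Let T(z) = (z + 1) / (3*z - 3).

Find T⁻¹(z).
Set w = T(z) = (z + 1) / (3*z - 3) and solve for z:
  w*(3*z - 3) = z + 1
  -3*w + z*(3*w - 1) - 1 = 0
  z*(3*w - 1) = 3*w + 1
  z = (-3*w - 1)/(1 - 3*w)
Renaming the variable, T⁻¹(z) = (-3*z - 1)/(-3*z + 1) = (3*z + 1)/(3*z - 1).
(Check: ad - bc = -6 ≠ 0, so T is invertible.)

Final answer: (3*z + 1)/(3*z - 1)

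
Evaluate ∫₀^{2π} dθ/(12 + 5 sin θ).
2*sqrt(119)*pi/119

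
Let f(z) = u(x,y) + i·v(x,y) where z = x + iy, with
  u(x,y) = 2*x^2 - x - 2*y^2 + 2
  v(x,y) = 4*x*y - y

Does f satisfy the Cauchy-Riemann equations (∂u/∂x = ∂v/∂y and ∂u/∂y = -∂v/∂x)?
∂u/∂x = 4*x - 1
∂v/∂y = 4*x - 1
∂u/∂y = -4*y
∂v/∂x = 4*y
∂u/∂x = ∂v/∂y and ∂u/∂y = -∂v/∂x hold identically; f is analytic.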